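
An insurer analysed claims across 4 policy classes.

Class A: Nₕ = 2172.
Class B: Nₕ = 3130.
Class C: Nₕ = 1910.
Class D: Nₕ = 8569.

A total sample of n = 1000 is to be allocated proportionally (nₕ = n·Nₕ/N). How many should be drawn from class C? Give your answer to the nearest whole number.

121

N = 2172 + 3130 + 1910 + 8569 = 15781.
n_C = 1000·1910/15781 = 121.032... → 121.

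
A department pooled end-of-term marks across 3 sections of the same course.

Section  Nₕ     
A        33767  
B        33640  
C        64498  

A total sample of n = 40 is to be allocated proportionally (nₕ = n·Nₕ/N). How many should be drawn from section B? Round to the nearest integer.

N = 33767 + 33640 + 64498 = 131905.
n_B = 40·33640/131905 = 10.201... → 10.

10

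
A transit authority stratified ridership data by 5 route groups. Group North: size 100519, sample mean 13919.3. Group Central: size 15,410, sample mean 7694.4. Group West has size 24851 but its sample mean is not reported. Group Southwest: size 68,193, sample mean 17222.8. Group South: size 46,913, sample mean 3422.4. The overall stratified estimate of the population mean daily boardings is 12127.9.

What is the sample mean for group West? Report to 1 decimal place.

Σ Nₕx̄ₕ = N·μ, so 24851·x̄_West = 255886·12127.9 − (100519·13919.3 + 15410·7694.4 + 68193·17222.8 + 46913·3422.4).
= 3103359819.4 − 2852754272.3 = 250605547.1.
x̄_West = 250605547.1 / 24851 = 10084.324... → 10084.3.

10084.3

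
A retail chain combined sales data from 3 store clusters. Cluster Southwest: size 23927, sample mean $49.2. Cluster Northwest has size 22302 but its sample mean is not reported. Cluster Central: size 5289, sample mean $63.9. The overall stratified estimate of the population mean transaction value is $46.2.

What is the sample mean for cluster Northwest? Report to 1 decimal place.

38.8

Σ Nₕx̄ₕ = N·μ, so 22302·x̄_Northwest = 51518·46.2 − (23927·49.2 + 5289·63.9).
= 2380131.6 − 1515175.5 = 864956.1.
x̄_Northwest = 864956.1 / 22302 = 38.784... → 38.8.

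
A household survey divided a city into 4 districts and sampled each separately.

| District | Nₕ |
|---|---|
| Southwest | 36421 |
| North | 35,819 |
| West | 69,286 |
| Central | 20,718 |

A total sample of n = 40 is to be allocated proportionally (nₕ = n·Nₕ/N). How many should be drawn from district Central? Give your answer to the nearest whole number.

5

N = 36421 + 35819 + 69286 + 20718 = 162244.
n_Central = 40·20718/162244 = 5.108... → 5.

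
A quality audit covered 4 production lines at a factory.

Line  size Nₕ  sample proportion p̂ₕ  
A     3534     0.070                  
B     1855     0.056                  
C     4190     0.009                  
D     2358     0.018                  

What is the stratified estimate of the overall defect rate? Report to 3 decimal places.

0.036

Wₕ = Nₕ/N with N = 11937: 0.2961, 0.1554, 0.3510, 0.1975.
p̂_st = 0.2961·0.070 + 0.1554·0.056 + 0.3510·0.009 + 0.1975·0.018 ≈ 0.03614... → 0.036.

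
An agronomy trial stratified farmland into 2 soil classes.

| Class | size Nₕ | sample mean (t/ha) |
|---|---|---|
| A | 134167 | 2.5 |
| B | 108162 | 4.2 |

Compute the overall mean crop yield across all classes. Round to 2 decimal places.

N = 134167 + 108162 = 242329.
Weight each subgroup mean by Nₕ/N and sum.
Σ Nₕx̄ₕ = 134167·2.5 + 108162·4.2 = 335417.5 + 454280.4 = 789697.9.
Divide by N: 789697.9 / 242329 = 3.2588... → 3.26.

3.26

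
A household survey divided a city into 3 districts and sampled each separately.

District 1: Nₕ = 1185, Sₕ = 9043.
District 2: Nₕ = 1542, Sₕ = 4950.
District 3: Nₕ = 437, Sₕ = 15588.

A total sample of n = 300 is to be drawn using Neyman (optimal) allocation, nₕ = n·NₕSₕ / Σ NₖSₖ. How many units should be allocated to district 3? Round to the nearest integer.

81

Σ NₕSₕ = 1185·9043 + 1542·4950 + 437·15588 = 25160811.
Share for 3: 6811956/25160811 = 0.27074.
n_3 = 300 × 0.27074 = 81.221... → 81.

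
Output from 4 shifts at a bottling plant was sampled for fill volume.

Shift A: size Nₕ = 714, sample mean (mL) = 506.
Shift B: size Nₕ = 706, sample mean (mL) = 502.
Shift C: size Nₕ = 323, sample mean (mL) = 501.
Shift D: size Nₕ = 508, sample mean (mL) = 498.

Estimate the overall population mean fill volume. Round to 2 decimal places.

502.22

x̄_st = (Σ Nₕx̄ₕ) / (Σ Nₕ) = (714·506 + 706·502 + 323·501 + 508·498) / 2251
= 1130503 / 2251 = 502.2226... → 502.22.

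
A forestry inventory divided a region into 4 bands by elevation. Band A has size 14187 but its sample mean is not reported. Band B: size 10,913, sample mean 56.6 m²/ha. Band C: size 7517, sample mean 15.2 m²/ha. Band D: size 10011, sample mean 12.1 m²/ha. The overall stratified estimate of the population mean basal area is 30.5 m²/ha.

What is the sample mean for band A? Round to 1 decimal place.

Σ Nₕx̄ₕ = N·μ, so 14187·x̄_A = 42628·30.5 − (10913·56.6 + 7517·15.2 + 10011·12.1).
= 1300154 − 853067.3 = 447086.7.
x̄_A = 447086.7 / 14187 = 31.514... → 31.5.

31.5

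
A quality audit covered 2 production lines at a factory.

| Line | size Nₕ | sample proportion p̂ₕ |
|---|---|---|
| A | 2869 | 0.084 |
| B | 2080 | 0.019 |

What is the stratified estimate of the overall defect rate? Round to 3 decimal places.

Wₕ = Nₕ/N with N = 4949: 0.5797, 0.4203.
p̂_st = 0.5797·0.084 + 0.4203·0.019 ≈ 0.05668... → 0.057.

0.057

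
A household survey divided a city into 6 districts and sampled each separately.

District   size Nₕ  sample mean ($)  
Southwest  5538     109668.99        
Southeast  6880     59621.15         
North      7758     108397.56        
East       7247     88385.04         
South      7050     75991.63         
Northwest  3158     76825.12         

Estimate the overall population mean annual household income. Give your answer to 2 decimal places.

87092.28

N = 5538 + 6880 + 7758 + 7247 + 7050 + 3158 = 37631.
The stratified mean weights each stratum mean by its population share Nₕ/N.
Σ Nₕx̄ₕ = 5538·109668.99 + 6880·59621.15 + 7758·108397.56 + 7247·88385.04 + 7050·75991.63 + 3158·76825.12 = 607346866.62 + 410193512 + 840948270.48 + 640526384.88 + 535740991.5 + 242613728.96 = 3277369754.44.
Divide by N: 3277369754.44 / 37631 = 87092.2844... → 87092.28.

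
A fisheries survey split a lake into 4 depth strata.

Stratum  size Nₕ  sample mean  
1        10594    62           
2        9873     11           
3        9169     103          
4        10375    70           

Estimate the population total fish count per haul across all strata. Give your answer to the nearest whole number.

1: 10594·62 = 656828
2: 9873·11 = 108603
3: 9169·103 = 944407
4: 10375·70 = 726250
τ̂ = Σ Nₕx̄ₕ = 2436088.

2436088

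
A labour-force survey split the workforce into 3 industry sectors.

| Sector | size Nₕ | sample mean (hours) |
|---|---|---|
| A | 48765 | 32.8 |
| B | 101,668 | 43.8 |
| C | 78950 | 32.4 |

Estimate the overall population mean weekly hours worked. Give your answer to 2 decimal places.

N = 48765 + 101668 + 78950 = 229383.
Overall mean = Σ (Nₕ/N)·x̄ₕ — weight by population share, not a simple average.
Σ Nₕx̄ₕ = 48765·32.8 + 101668·43.8 + 78950·32.4 = 1599492 + 4453058.4 + 2557980 = 8610530.4.
Divide by N: 8610530.4 / 229383 = 37.5378... → 37.54.

37.54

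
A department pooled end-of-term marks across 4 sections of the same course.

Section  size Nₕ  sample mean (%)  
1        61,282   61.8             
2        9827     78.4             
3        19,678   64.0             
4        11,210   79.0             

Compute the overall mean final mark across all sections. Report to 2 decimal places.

65.71

N = 61282 + 9827 + 19678 + 11210 = 101997.
Weight each subgroup mean by Nₕ/N and sum.
Σ Nₕx̄ₕ = 61282·61.8 + 9827·78.4 + 19678·64.0 + 11210·79.0 = 3787227.6 + 770436.8 + 1259392 + 885590 = 6702646.4.
Divide by N: 6702646.4 / 101997 = 65.7142... → 65.71.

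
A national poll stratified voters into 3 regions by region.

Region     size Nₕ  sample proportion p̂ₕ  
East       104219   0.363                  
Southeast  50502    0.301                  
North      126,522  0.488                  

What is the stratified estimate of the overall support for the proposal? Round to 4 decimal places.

Wₕ = Nₕ/N with N = 281243: 0.3706, 0.1796, 0.4499.
p̂_st = 0.3706·0.363 + 0.1796·0.301 + 0.4499·0.488 ≈ 0.408100... → 0.4081.

0.4081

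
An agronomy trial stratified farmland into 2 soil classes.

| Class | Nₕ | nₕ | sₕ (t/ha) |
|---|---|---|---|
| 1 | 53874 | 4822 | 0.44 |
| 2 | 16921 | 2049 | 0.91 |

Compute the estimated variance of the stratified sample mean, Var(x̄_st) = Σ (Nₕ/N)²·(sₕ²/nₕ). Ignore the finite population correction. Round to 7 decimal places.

N = 70795. Term for each stratum: Wₕ²sₕ²/nₕ.
Var(x̄_st) = 0.0000232505 + 0.0000230881 = 0.0000463385 → 0.0000463.

0.0000463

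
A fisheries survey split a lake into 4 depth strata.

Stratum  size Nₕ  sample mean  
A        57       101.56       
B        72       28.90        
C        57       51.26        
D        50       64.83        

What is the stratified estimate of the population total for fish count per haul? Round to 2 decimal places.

14033.04

A: 57·101.56 = 5788.92
B: 72·28.90 = 2080.8
C: 57·51.26 = 2921.82
D: 50·64.83 = 3241.5
τ̂ = Σ Nₕx̄ₕ = 14033.04.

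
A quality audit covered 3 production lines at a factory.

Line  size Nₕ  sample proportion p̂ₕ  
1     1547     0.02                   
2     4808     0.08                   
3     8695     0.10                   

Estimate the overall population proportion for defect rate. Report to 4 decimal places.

0.0854

Wₕ = Nₕ/N with N = 15050: 0.1028, 0.3195, 0.5777.
p̂_st = 0.1028·0.02 + 0.3195·0.08 + 0.5777·0.10 ≈ 0.085387... → 0.0854.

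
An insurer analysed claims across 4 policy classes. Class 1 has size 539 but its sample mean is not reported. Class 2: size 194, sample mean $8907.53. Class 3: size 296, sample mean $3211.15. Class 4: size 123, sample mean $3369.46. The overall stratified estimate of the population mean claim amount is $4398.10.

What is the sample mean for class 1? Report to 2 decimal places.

3661.61

Σ Nₕx̄ₕ = N·μ, so 539·x̄_1 = 1152·4398.10 − (194·8907.53 + 296·3211.15 + 123·3369.46).
= 5066611.2 − 3093004.8 = 1973606.4.
x̄_1 = 1973606.4 / 539 = 3661.6074... → 3661.61.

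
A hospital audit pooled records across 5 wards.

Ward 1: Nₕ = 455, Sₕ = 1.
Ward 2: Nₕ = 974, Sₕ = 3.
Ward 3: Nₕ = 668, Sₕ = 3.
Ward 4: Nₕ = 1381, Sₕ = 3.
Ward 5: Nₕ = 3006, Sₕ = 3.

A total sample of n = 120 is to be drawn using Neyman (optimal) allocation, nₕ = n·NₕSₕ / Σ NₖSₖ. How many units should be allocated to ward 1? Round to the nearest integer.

3

1: NₕSₕ = 455·1 = 455
2: NₕSₕ = 974·3 = 2922
3: NₕSₕ = 668·3 = 2004
4: NₕSₕ = 1381·3 = 4143
5: NₕSₕ = 3006·3 = 9018
Σ NₕSₕ = 18542.
n_1 = 120·455/18542 = 2.945... → 3.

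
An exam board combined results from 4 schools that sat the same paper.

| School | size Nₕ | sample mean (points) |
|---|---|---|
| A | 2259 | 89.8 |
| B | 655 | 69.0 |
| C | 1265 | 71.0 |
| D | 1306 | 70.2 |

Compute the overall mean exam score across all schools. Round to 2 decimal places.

N = 5485; weights Wₕ = Nₕ/N = (0.4119, 0.1194, 0.2306, 0.2381).
x̄_st = Σ Wₕ·x̄ₕ = 0.4119·89.8 + 0.1194·69.0 + 0.2306·71.0 + 0.2381·70.2 ≈ 78.3135...
→ 78.31.

78.31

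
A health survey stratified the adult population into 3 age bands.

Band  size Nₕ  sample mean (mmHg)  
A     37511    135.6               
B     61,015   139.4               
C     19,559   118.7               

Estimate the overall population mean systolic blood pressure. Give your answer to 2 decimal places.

134.76

x̄_st = (Σ Nₕx̄ₕ) / (Σ Nₕ) = (37511·135.6 + 61015·139.4 + 19559·118.7) / 118085
= 15913635.9 / 118085 = 134.7642... → 134.76.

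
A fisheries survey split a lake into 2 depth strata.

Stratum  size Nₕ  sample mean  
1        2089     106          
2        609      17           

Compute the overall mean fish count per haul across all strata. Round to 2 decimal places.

N = 2698; weights Wₕ = Nₕ/N = (0.7743, 0.2257).
x̄_st = Σ Wₕ·x̄ₕ = 0.7743·106 + 0.2257·17 ≈ 85.9107...
→ 85.91.

85.91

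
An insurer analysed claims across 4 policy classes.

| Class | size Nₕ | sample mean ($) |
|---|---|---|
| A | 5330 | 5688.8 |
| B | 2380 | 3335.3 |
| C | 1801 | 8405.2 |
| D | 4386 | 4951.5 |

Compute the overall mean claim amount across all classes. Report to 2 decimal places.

5405.08

N = 5330 + 2380 + 1801 + 4386 = 13897.
Overall mean = Σ (Nₕ/N)·x̄ₕ — weight by population share, not a simple average.
Σ Nₕx̄ₕ = 5330·5688.8 + 2380·3335.3 + 1801·8405.2 + 4386·4951.5 = 30321304 + 7938014 + 15137765.2 + 21717279 = 75114362.2.
Divide by N: 75114362.2 / 13897 = 5405.0775... → 5405.08.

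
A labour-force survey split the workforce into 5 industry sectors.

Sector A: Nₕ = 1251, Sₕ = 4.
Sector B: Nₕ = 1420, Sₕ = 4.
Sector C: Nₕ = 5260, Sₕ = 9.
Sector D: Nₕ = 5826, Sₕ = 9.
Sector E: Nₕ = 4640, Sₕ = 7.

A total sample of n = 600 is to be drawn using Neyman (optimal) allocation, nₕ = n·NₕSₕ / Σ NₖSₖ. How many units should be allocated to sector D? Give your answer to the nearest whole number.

A: NₕSₕ = 1251·4 = 5004
B: NₕSₕ = 1420·4 = 5680
C: NₕSₕ = 5260·9 = 47340
D: NₕSₕ = 5826·9 = 52434
E: NₕSₕ = 4640·7 = 32480
Σ NₕSₕ = 142938.
n_D = 600·52434/142938 = 220.098... → 220.

220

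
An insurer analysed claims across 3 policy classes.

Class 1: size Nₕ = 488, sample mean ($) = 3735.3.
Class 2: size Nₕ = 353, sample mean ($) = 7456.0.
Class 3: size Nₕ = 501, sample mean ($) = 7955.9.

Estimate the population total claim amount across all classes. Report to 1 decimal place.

1: 488·3735.3 = 1822826.4
2: 353·7456.0 = 2631968
3: 501·7955.9 = 3985905.9
τ̂ = Σ Nₕx̄ₕ = 8440700.3.

8440700.3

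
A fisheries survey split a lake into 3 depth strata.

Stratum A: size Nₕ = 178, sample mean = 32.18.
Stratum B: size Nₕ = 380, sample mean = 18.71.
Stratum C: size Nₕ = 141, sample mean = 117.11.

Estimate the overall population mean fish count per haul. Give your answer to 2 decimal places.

41.99

N = 699; weights Wₕ = Nₕ/N = (0.2546, 0.5436, 0.2017).
x̄_st = Σ Wₕ·x̄ₕ = 0.2546·32.18 + 0.5436·18.71 + 0.2017·117.11 ≈ 41.9891...
→ 41.99.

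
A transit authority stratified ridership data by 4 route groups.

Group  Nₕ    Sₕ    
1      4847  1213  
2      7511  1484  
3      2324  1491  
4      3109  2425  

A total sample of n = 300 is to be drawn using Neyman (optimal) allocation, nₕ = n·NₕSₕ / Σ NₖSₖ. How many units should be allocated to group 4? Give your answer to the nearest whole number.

81

Σ NₕSₕ = 4847·1213 + 7511·1484 + 2324·1491 + 3109·2425 = 28030144.
Share for 4: 7539325/28030144 = 0.26897.
n_4 = 300 × 0.26897 = 80.692... → 81.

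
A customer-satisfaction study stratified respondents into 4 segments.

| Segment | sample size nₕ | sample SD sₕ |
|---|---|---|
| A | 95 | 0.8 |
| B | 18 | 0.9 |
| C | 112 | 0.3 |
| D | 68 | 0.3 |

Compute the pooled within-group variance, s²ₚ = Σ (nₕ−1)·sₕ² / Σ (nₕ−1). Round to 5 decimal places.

Degrees of freedom: 94 + 17 + 111 + 67 = 289.
Σ(nₕ−1)sₕ² = 94·0.64 + 17·0.81 + 111·0.09 + 67·0.09 = 89.95.
s²ₚ = 89.95 / 289 = 0.3112457... → 0.31125.

0.31125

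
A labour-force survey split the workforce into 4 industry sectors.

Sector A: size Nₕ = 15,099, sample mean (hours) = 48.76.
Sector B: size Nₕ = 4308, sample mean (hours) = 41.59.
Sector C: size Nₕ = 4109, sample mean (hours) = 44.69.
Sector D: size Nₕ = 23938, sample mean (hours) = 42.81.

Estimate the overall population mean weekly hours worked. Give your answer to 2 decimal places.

N = 47454; weights Wₕ = Nₕ/N = (0.3182, 0.0908, 0.0866, 0.5044).
x̄_st = Σ Wₕ·x̄ₕ = 0.3182·48.76 + 0.0908·41.59 + 0.0866·44.69 + 0.5044·42.81 ≈ 44.7552...
→ 44.76.

44.76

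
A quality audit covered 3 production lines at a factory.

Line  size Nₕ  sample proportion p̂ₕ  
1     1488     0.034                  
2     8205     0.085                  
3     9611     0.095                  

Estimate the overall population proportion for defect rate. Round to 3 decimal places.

0.086

Wₕ = Nₕ/N with N = 19304: 0.0771, 0.4250, 0.4979.
p̂_st = 0.0771·0.034 + 0.4250·0.085 + 0.4979·0.095 ≈ 0.08605... → 0.086.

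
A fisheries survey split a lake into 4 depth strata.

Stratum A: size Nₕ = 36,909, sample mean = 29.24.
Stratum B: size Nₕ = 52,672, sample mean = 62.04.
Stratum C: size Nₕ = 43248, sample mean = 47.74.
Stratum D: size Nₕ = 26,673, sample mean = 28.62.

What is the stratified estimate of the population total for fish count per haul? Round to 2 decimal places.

A: 36909·29.24 = 1079219.16
B: 52672·62.04 = 3267770.88
C: 43248·47.74 = 2064659.52
D: 26673·28.62 = 763381.26
τ̂ = Σ Nₕx̄ₕ = 7175030.82.

7175030.82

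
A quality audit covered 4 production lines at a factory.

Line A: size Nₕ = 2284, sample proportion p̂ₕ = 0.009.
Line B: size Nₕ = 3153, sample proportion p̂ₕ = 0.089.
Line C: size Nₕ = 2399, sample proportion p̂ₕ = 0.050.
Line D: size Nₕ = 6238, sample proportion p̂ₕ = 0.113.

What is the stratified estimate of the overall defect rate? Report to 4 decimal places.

N = 2284 + 3153 + 2399 + 6238 = 14074.
Overall proportion = Σ (Nₕ/N)·p̂ₕ.
Σ Nₕp̂ₕ = 20.556 + 280.617 + 119.95 + 704.894 = 1126.017.
1126.017 / 14074 = 0.080007... → 0.0800.

0.0800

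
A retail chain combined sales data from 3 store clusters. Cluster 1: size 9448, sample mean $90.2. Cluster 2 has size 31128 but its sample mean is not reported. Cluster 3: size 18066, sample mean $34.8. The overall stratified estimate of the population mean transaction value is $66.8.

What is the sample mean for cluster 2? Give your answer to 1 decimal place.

78.3

Σ Nₕx̄ₕ = N·μ, so 31128·x̄_2 = 58642·66.8 − (9448·90.2 + 18066·34.8).
= 3917285.6 − 1480906.4 = 2436379.2.
x̄_2 = 2436379.2 / 31128 = 78.270... → 78.3.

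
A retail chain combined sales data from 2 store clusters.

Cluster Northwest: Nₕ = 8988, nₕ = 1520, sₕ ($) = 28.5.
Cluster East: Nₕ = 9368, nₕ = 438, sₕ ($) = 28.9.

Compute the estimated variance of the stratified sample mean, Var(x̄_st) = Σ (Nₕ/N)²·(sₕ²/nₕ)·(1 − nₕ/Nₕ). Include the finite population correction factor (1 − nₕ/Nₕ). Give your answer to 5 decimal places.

N = 18356; Wₕ = Nₕ/N.
cluster Northwest: (8988/18356)²·28.5²/1520·(1 − 1520/8988) = 0.10645288
cluster East: (9368/18356)²·28.9²/438·(1 − 438/9368) = 0.47343877
Sum = 0.57989165 → 0.57989.

0.57989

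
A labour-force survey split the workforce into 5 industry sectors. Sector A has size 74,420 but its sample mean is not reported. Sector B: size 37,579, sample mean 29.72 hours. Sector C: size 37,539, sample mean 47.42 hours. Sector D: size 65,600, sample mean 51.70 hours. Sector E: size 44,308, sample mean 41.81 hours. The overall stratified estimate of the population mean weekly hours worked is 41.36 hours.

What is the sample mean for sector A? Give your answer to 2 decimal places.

34.80

N = 74420 + 37579 + 37539 + 65600 + 44308 = 259446.
Overall total = μ·N = 41.36·259446 = 10730686.56.
Subtract the known strata: 37579·29.72 + 37539·47.42 + 65600·51.70 + 44308·41.81 = 8140984.74.
Remaining total for sector A: 10730686.56 − 8140984.74 = 2589701.82.
Divide by its size: 2589701.82 / 74420 = 34.7985... → 34.80.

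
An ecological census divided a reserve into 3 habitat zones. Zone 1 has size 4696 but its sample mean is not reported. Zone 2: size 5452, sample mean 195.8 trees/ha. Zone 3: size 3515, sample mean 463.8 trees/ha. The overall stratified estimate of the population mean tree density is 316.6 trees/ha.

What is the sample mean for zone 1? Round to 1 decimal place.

346.7

N = 4696 + 5452 + 3515 = 13663.
Overall total = μ·N = 316.6·13663 = 4325705.8.
Subtract the known strata: 5452·195.8 + 3515·463.8 = 2697758.6.
Remaining total for zone 1: 4325705.8 − 2697758.6 = 1627947.2.
Divide by its size: 1627947.2 / 4696 = 346.667... → 346.7.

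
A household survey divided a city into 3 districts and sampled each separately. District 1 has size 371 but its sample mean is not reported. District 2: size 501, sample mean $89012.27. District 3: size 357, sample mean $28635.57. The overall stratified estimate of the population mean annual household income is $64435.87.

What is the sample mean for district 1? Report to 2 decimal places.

Σ Nₕx̄ₕ = N·μ, so 371·x̄_1 = 1229·64435.87 − (501·89012.27 + 357·28635.57).
= 79191684.23 − 54818045.76 = 24373638.47.
x̄_1 = 24373638.47 / 371 = 65697.1387... → 65697.14.

65697.14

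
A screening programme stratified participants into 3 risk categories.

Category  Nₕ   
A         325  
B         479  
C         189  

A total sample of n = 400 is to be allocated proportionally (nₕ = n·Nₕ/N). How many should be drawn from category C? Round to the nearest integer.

76

Share of category C = 189/993 = 0.19033.
Allocate 400 × 0.19033 = 76.133... → 76.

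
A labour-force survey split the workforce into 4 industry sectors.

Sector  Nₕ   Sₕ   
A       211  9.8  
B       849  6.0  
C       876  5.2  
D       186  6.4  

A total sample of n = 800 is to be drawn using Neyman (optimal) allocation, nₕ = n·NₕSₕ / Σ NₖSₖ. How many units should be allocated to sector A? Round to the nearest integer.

128

Σ NₕSₕ = 211·9.8 + 849·6.0 + 876·5.2 + 186·6.4 = 12907.4.
Share for A: 2067.8/12907.4 = 0.16020.
n_A = 800 × 0.16020 = 128.162... → 128.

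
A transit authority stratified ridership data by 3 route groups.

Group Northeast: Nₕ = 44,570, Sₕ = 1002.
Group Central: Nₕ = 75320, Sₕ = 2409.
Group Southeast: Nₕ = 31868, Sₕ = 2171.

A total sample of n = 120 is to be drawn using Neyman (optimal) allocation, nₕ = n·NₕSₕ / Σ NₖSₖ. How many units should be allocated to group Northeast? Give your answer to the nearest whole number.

18

Northeast: NₕSₕ = 44570·1002 = 44659140
Central: NₕSₕ = 75320·2409 = 181445880
Southeast: NₕSₕ = 31868·2171 = 69185428
Σ NₕSₕ = 295290448.
n_Northeast = 120·44659140/295290448 = 18.149... → 18.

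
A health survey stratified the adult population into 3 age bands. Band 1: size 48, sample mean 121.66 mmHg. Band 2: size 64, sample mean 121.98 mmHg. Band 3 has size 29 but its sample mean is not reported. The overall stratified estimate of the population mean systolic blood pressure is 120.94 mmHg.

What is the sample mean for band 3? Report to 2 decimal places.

117.45

N = 48 + 64 + 29 = 141.
Overall total = μ·N = 120.94·141 = 17052.54.
Subtract the known strata: 48·121.66 + 64·121.98 = 13646.4.
Remaining total for band 3: 17052.54 − 13646.4 = 3406.14.
Divide by its size: 3406.14 / 29 = 117.4531... → 117.45.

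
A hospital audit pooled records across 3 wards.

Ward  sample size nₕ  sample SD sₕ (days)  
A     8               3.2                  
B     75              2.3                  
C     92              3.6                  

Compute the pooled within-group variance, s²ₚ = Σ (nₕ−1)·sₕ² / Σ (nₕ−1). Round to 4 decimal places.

9.5494

Degrees of freedom: 7 + 74 + 91 = 172.
Σ(nₕ−1)sₕ² = 7·10.24 + 74·5.29 + 91·12.96 = 1642.5.
s²ₚ = 1642.5 / 172 = 9.549419... → 9.5494.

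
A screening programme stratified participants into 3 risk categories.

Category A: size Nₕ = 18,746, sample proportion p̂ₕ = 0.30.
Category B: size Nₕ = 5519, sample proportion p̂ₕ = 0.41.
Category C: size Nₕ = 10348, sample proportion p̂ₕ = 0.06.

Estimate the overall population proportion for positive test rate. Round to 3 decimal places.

Wₕ = Nₕ/N with N = 34613: 0.5416, 0.1594, 0.2990.
p̂_st = 0.5416·0.30 + 0.1594·0.41 + 0.2990·0.06 ≈ 0.24579... → 0.246.

0.246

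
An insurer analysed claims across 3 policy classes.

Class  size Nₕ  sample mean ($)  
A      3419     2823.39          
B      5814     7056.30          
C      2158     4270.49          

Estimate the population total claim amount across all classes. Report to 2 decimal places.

59894216.03

Population total = Σ Nₕ·x̄ₕ (each stratum's size times its mean).
3419·2823.39 + 5814·7056.30 + 2158·4270.49 = 9653170.41 + 41025328.2 + 9215717.42 = 59894216.03.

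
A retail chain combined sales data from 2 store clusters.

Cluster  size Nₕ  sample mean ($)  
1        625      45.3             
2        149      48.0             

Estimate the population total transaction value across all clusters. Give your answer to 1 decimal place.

35464.5

Population total = Σ Nₕ·x̄ₕ (each stratum's size times its mean).
625·45.3 + 149·48.0 = 28312.5 + 7152 = 35464.5.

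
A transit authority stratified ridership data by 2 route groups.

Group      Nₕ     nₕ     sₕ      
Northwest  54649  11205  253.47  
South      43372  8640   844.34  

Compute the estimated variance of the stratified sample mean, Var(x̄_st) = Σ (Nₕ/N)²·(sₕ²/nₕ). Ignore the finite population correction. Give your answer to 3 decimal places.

N = 98021. Term for each stratum: Wₕ²sₕ²/nₕ.
Var(x̄_st) = 1.782245 + 16.154802 = 17.937047 → 17.937.

17.937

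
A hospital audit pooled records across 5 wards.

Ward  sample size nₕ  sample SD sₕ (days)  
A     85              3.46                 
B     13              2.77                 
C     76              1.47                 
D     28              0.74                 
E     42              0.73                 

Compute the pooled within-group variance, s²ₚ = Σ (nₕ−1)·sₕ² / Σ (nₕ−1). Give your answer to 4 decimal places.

Degrees of freedom: 84 + 12 + 75 + 27 + 41 = 239.
Σ(nₕ−1)sₕ² = 84·11.9716 + 12·7.6729 + 75·2.1609 + 27·0.5476 + 41·0.5329 = 1296.3908.
s²ₚ = 1296.3908 / 239 = 5.424229... → 5.4242.

5.4242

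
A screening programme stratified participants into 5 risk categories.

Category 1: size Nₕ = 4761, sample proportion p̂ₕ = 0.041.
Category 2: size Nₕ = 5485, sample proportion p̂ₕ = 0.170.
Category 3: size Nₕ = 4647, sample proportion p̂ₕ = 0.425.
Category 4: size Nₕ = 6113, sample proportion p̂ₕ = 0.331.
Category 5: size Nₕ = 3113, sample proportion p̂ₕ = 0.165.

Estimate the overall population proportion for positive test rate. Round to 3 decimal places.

0.234

N = 4761 + 5485 + 4647 + 6113 + 3113 = 24119.
Overall proportion = Σ (Nₕ/N)·p̂ₕ.
Σ Nₕp̂ₕ = 195.201 + 932.45 + 1974.975 + 2023.403 + 513.645 = 5639.674.
5639.674 / 24119 = 0.23383... → 0.234.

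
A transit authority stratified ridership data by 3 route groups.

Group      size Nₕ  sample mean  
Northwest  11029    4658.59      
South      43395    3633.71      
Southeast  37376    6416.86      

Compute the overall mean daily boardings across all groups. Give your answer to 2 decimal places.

x̄_st = (Σ Nₕx̄ₕ) / (Σ Nₕ) = (11029·4658.59 + 43395·3633.71 + 37376·6416.86) / 91800
= 448900993.92 / 91800 = 4889.9890... → 4889.99.

4889.99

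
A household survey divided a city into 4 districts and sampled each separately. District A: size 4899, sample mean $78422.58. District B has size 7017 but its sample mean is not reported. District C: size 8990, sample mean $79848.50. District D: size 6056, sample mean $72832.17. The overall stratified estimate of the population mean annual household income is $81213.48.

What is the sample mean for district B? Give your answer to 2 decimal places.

N = 4899 + 7017 + 8990 + 6056 = 26962.
Overall total = μ·N = 81213.48·26962 = 2189677847.76.
Subtract the known strata: 4899·78422.58 + 8990·79848.50 + 6056·72832.17 = 1543101855.94.
Remaining total for district B: 2189677847.76 − 1543101855.94 = 646575991.82.
Divide by its size: 646575991.82 / 7017 = 92144.2200... → 92144.22.

92144.22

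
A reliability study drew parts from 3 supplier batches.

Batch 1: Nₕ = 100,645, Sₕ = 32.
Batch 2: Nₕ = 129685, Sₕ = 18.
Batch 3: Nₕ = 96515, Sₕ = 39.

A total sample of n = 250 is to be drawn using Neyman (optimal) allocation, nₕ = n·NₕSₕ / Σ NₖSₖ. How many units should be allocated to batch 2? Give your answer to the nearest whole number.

1: NₕSₕ = 100645·32 = 3220640
2: NₕSₕ = 129685·18 = 2334330
3: NₕSₕ = 96515·39 = 3764085
Σ NₕSₕ = 9319055.
n_2 = 250·2334330/9319055 = 62.622... → 63.

63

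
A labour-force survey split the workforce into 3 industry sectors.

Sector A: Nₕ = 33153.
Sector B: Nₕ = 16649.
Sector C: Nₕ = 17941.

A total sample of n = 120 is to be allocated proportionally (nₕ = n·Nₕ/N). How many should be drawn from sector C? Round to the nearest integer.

32

Share of sector C = 17941/67743 = 0.26484.
Allocate 120 × 0.26484 = 31.781... → 32.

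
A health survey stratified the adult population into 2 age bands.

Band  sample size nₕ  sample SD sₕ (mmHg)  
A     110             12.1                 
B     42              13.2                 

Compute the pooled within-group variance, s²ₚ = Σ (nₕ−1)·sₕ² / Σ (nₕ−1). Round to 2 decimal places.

Degrees of freedom: 109 + 41 = 150.
Σ(nₕ−1)sₕ² = 109·146.41 + 41·174.24 = 23102.53.
s²ₚ = 23102.53 / 150 = 154.0169... → 154.02.

154.02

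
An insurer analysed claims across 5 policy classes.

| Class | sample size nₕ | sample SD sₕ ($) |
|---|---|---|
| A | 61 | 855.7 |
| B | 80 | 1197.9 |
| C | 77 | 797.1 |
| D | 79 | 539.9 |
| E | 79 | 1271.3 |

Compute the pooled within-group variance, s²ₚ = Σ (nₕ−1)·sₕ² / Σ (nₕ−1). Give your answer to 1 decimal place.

Degrees of freedom: 60 + 79 + 76 + 78 + 78 = 371.
Σ(nₕ−1)sₕ² = 60·732222.49 + 79·1434964.41 + 76·635368.41 + 78·291492.01 + 78·1616203.69 = 354383801.55.
s²ₚ = 354383801.55 / 371 = 955212.403... → 955212.4.

955212.4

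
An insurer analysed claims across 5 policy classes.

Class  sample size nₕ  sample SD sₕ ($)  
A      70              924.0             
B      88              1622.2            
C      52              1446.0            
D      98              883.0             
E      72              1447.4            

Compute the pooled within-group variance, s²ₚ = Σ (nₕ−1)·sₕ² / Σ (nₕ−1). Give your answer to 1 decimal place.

Degrees of freedom: 69 + 87 + 51 + 97 + 71 = 375.
Σ(nₕ−1)sₕ² = 69·853776 + 87·2631532.84 + 51·2090916 + 97·779689 + 71·2094966.76 = 618863090.04.
s²ₚ = 618863090.04 / 375 = 1650301.573... → 1650301.6.

1650301.6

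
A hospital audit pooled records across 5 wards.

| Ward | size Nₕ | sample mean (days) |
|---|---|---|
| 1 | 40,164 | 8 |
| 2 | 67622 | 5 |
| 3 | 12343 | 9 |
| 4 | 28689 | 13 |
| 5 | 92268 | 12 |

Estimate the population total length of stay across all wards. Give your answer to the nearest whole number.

1: 40164·8 = 321312
2: 67622·5 = 338110
3: 12343·9 = 111087
4: 28689·13 = 372957
5: 92268·12 = 1107216
τ̂ = Σ Nₕx̄ₕ = 2250682.

2250682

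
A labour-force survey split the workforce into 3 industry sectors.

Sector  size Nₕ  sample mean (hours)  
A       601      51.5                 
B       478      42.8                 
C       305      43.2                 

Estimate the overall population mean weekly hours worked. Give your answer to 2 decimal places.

x̄_st = (Σ Nₕx̄ₕ) / (Σ Nₕ) = (601·51.5 + 478·42.8 + 305·43.2) / 1384
= 64585.9 / 1384 = 46.6661... → 46.67.

46.67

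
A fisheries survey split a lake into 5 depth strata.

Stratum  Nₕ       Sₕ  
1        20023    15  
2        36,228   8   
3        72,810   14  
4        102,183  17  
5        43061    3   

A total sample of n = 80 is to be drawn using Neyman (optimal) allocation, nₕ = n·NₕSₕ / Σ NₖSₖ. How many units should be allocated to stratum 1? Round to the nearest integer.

Σ NₕSₕ = 20023·15 + 36228·8 + 72810·14 + 102183·17 + 43061·3 = 3475803.
Share for 1: 300345/3475803 = 0.08641.
n_1 = 80 × 0.08641 = 6.913... → 7.

7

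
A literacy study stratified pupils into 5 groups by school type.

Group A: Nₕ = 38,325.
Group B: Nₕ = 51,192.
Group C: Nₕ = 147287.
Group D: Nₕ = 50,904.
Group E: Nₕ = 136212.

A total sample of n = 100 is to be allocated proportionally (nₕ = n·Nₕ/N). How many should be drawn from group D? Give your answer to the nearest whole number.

12

Share of group D = 50904/423920 = 0.12008.
Allocate 100 × 0.12008 = 12.008... → 12.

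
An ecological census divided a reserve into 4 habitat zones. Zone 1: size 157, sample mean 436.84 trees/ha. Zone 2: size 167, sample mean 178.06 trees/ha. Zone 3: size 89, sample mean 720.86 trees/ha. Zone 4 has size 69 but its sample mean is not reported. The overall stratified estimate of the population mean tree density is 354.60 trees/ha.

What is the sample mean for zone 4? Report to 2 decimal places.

122.33

N = 157 + 167 + 89 + 69 = 482.
Overall total = μ·N = 354.60·482 = 170917.2.
Subtract the known strata: 157·436.84 + 167·178.06 + 89·720.86 = 162476.44.
Remaining total for zone 4: 170917.2 − 162476.44 = 8440.76.
Divide by its size: 8440.76 / 69 = 122.3299... → 122.33.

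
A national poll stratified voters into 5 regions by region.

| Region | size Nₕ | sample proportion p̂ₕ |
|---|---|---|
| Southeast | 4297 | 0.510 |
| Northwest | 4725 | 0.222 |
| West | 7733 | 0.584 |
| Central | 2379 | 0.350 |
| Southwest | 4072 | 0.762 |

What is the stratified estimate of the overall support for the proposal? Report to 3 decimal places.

0.504

N = 4297 + 4725 + 7733 + 2379 + 4072 = 23206.
Overall proportion = Σ (Nₕ/N)·p̂ₕ.
Σ Nₕp̂ₕ = 2191.47 + 1048.95 + 4516.072 + 832.65 + 3102.864 = 11692.006.
11692.006 / 23206 = 0.50384... → 0.504.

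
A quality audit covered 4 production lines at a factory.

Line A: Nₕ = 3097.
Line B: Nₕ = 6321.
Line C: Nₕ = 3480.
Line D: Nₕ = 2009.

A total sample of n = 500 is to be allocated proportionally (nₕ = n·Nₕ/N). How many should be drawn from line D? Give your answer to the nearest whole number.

67

N = 3097 + 6321 + 3480 + 2009 = 14907.
n_D = 500·2009/14907 = 67.384... → 67.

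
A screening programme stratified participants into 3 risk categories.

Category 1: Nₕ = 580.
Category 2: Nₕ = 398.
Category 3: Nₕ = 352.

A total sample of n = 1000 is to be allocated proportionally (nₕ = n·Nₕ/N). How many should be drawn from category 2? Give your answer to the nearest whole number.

299

N = 580 + 398 + 352 = 1330.
n_2 = 1000·398/1330 = 299.248... → 299.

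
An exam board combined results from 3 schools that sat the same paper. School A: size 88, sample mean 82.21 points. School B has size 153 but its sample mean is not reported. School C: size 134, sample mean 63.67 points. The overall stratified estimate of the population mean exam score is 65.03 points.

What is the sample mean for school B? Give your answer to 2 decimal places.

N = 88 + 153 + 134 = 375.
Overall total = μ·N = 65.03·375 = 24386.25.
Subtract the known strata: 88·82.21 + 134·63.67 = 15766.26.
Remaining total for school B: 24386.25 − 15766.26 = 8619.99.
Divide by its size: 8619.99 / 153 = 56.3398... → 56.34.

56.34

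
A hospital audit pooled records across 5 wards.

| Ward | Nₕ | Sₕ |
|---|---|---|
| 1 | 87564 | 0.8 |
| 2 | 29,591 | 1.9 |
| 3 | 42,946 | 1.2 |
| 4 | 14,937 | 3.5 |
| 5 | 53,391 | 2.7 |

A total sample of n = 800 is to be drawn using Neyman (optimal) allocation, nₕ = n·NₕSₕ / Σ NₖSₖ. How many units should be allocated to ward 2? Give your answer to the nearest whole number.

120

1: NₕSₕ = 87564·0.8 = 70051.2
2: NₕSₕ = 29591·1.9 = 56222.9
3: NₕSₕ = 42946·1.2 = 51535.2
4: NₕSₕ = 14937·3.5 = 52279.5
5: NₕSₕ = 53391·2.7 = 144155.7
Σ NₕSₕ = 374244.5.
n_2 = 800·56222.9/374244.5 = 120.184... → 120.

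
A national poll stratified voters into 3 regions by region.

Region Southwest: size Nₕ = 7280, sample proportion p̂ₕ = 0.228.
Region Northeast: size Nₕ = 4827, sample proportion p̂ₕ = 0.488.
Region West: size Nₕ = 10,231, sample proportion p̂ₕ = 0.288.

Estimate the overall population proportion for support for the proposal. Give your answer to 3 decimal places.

0.312

Wₕ = Nₕ/N with N = 22338: 0.3259, 0.2161, 0.4580.
p̂_st = 0.3259·0.228 + 0.2161·0.488 + 0.4580·0.288 ≈ 0.31166... → 0.312.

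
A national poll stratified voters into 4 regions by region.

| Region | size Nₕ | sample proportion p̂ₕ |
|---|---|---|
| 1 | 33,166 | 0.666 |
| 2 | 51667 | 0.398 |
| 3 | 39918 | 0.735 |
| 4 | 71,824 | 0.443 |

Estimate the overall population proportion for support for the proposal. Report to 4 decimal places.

0.5281

Wₕ = Nₕ/N with N = 196575: 0.1687, 0.2628, 0.2031, 0.3654.
p̂_st = 0.1687·0.666 + 0.2628·0.398 + 0.2031·0.735 + 0.3654·0.443 ≈ 0.528093... → 0.5281.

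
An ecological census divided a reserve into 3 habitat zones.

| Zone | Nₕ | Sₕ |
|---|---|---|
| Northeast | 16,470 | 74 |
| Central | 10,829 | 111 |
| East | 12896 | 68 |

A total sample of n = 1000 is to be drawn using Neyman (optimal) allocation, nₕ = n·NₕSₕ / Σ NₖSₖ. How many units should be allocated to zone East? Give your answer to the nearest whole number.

Σ NₕSₕ = 16470·74 + 10829·111 + 12896·68 = 3297727.
Share for East: 876928/3297727 = 0.26592.
n_East = 1000 × 0.26592 = 265.919... → 266.

266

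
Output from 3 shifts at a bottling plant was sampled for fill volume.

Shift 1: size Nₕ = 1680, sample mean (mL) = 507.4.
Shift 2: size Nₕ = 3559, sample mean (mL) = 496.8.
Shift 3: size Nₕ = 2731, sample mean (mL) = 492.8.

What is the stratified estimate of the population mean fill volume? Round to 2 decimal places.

497.66

N = 7970; weights Wₕ = Nₕ/N = (0.2108, 0.4465, 0.3427).
x̄_st = Σ Wₕ·x̄ₕ = 0.2108·507.4 + 0.4465·496.8 + 0.3427·492.8 ≈ 497.6637...
→ 497.66.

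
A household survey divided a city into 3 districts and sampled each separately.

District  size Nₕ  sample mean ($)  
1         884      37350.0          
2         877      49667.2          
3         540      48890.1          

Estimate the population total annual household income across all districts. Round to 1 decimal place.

1: 884·37350.0 = 33017400
2: 877·49667.2 = 43558134.4
3: 540·48890.1 = 26400654
τ̂ = Σ Nₕx̄ₕ = 102976188.4.

102976188.4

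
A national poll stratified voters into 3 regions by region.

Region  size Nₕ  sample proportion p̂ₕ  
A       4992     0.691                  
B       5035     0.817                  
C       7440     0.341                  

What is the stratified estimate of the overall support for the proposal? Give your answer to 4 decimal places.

N = 4992 + 5035 + 7440 = 17467.
Overall proportion = Σ (Nₕ/N)·p̂ₕ.
Σ Nₕp̂ₕ = 3449.472 + 4113.595 + 2537.04 = 10100.107.
10100.107 / 17467 = 0.578239... → 0.5782.

0.5782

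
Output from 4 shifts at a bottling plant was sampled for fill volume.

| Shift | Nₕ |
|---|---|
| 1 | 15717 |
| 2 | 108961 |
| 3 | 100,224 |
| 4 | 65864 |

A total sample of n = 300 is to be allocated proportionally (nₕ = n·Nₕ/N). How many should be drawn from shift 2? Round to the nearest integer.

N = 15717 + 108961 + 100224 + 65864 = 290766.
n_2 = 300·108961/290766 = 112.421... → 112.

112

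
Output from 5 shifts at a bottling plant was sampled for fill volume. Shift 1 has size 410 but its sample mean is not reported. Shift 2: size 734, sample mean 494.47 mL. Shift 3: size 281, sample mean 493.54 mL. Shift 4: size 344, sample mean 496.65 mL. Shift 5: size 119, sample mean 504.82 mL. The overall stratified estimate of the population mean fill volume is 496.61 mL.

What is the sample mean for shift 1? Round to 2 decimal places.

Σ Nₕx̄ₕ = N·μ, so 410·x̄_1 = 1888·496.61 − (734·494.47 + 281·493.54 + 344·496.65 + 119·504.82).
= 937599.68 − 732546.9 = 205052.78.
x̄_1 = 205052.78 / 410 = 500.1287... → 500.13.

500.13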